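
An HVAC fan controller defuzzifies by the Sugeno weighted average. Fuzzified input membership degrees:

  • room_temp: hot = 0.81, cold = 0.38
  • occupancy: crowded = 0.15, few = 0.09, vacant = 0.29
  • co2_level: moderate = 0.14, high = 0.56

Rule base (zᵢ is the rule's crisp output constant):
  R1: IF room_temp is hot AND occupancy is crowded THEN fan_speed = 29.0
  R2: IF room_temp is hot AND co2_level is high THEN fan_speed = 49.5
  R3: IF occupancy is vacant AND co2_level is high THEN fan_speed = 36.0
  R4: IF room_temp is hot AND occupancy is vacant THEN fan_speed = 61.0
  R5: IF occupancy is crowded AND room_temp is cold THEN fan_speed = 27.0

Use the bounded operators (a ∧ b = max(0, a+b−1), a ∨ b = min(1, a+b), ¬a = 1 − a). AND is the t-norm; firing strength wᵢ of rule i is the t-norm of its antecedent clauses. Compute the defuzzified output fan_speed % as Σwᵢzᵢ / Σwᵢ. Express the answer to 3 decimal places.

R1 (z=29.0): hot=0.81, crowded=0.15; AND[max(0, a+b−1)] → w = 0.00
R2 (z=49.5): hot=0.81, high=0.56; AND[max(0, a+b−1)] → w = 0.37
R3 (z=36.0): vacant=0.29, high=0.56; AND[max(0, a+b−1)] → w = 0.00
R4 (z=61.0): hot=0.81, vacant=0.29; AND[max(0, a+b−1)] → w = 0.10
R5 (z=27.0): crowded=0.15, cold=0.38; AND[max(0, a+b−1)] → w = 0.00
Weighted average = (0.00·29.0 + 0.37·49.5 + 0.00·36.0 + 0.10·61.0 + 0.00·27.0) / (0.00 + 0.37 + 0.00 + 0.10 + 0.00)
  = 24.4150 / 0.4700 = 51.947

51.947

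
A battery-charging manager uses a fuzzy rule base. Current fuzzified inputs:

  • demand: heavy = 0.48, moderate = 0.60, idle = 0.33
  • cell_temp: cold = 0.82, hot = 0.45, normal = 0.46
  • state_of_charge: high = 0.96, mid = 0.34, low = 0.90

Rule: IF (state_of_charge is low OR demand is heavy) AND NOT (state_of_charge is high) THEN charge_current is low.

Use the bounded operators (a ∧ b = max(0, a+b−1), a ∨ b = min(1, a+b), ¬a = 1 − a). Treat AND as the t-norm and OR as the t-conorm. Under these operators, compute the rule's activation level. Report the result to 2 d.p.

0.04

firing strength: (low=0.90 OR heavy=0.48) = 1.00; AND[max(0, a+b−1)] with ¬high=1−0.96=0.04 → w = 0.04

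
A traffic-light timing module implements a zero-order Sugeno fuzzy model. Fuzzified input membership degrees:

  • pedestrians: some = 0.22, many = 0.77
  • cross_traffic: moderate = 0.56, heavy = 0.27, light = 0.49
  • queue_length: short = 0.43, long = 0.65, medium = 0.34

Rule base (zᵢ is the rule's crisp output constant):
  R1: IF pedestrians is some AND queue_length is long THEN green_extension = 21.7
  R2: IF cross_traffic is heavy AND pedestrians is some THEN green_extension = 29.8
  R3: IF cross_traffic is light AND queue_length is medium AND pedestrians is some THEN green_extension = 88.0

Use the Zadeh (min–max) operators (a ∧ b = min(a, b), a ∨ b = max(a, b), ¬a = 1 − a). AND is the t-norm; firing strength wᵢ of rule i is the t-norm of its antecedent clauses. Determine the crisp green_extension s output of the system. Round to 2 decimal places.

R1 (z=21.7): some=0.22, long=0.65; AND[min(a, b)] → w = 0.22
R2 (z=29.8): heavy=0.27, some=0.22; AND[min(a, b)] → w = 0.22
R3 (z=88.0): light=0.49, medium=0.34, some=0.22; AND[min(a, b)] → w = 0.22
Weighted average = (0.22·21.7 + 0.22·29.8 + 0.22·88.0) / (0.22 + 0.22 + 0.22)
  = 30.6900 / 0.6600 = 46.50

46.50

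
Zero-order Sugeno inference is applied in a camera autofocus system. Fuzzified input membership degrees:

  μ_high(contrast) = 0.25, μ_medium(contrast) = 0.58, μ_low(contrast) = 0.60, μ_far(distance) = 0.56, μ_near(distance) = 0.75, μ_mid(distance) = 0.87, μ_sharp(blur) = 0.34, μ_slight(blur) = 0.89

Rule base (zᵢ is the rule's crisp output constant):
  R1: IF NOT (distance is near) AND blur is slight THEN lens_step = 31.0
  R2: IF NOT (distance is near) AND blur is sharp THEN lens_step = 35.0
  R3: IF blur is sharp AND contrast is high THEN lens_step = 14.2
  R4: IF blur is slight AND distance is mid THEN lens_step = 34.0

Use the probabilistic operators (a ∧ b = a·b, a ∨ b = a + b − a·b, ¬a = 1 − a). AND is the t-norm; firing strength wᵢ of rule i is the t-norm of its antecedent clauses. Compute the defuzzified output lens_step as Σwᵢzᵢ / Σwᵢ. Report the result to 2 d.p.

R1 (z=31.0): ¬near=1−0.75=0.25, slight=0.89; AND[a·b] → w = 0.2225
R2 (z=35.0): ¬near=1−0.75=0.25, sharp=0.34; AND[a·b] → w = 0.0850
R3 (z=14.2): sharp=0.34, high=0.25; AND[a·b] → w = 0.0850
R4 (z=34.0): slight=0.89, mid=0.87; AND[a·b] → w = 0.7743
Weighted average = (0.2225·31.0 + 0.0850·35.0 + 0.0850·14.2 + 0.7743·34.0) / (0.2225 + 0.0850 + 0.0850 + 0.7743)
  = 37.4057 / 1.1668 = 32.06

32.06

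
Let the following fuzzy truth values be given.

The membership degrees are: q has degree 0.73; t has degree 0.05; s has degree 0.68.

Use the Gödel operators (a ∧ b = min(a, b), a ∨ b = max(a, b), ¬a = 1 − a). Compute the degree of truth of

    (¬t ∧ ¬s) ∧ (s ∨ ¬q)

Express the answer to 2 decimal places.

0.32

¬t = 1 − 0.05 = 0.95
¬s = 1 − 0.68 = 0.32
¬t ∧ ¬s = min(a, b) on (0.95, 0.32) = 0.32
¬q = 1 − 0.73 = 0.27
s ∨ ¬q = max(a, b) on (0.68, 0.27) = 0.68
(¬t ∧ ¬s) ∧ (s ∨ ¬q) = min(a, b) on (0.32, 0.68) = 0.32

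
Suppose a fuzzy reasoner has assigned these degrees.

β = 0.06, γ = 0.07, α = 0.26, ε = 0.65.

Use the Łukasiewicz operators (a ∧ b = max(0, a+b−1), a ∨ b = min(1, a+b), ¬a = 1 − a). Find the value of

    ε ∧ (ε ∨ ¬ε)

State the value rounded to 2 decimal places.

0.65

¬ε = 1 − 0.65 = 0.35
ε ∨ ¬ε = min(1, a+b) on (0.65, 0.35) = 1.00
ε ∧ (ε ∨ ¬ε) = max(0, a+b−1) on (0.65, 1.00) = 0.65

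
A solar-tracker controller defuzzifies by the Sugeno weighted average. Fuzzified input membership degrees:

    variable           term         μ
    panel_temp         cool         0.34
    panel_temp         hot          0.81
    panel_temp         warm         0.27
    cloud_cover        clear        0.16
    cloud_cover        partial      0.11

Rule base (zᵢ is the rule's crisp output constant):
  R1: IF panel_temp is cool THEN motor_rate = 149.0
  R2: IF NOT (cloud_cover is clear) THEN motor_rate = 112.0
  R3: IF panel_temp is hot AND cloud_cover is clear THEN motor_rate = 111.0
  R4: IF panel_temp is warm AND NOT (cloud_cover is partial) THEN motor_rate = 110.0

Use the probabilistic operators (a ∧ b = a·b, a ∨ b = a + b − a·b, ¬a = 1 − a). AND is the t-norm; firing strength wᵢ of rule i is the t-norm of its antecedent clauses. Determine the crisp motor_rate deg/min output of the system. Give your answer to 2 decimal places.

R1 (z=149.0): cool=0.34 → w = 0.3400
R2 (z=112.0): ¬clear=1−0.16=0.84 → w = 0.8400
R3 (z=111.0): hot=0.81, clear=0.16; AND[a·b] → w = 0.1296
R4 (z=110.0): warm=0.27, ¬partial=1−0.11=0.89; AND[a·b] → w = 0.2403
Weighted average = (0.3400·149.0 + 0.8400·112.0 + 0.1296·111.0 + 0.2403·110.0) / (0.3400 + 0.8400 + 0.1296 + 0.2403)
  = 185.5586 / 1.5499 = 119.72

119.72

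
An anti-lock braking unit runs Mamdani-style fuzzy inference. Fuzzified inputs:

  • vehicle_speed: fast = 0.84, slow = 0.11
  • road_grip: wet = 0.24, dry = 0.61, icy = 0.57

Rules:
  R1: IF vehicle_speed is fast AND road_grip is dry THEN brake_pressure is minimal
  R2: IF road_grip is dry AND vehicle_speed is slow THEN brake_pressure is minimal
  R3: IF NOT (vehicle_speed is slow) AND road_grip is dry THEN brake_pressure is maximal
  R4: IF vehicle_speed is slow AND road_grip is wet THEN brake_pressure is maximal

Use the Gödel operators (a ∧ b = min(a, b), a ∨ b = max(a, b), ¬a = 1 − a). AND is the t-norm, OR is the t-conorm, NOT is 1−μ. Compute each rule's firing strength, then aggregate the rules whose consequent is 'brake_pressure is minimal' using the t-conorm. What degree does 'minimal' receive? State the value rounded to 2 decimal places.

0.61

R1: fast=0.84, dry=0.61; AND[min(a, b)] → w = 0.61
R2: dry=0.61, slow=0.11; AND[min(a, b)] → w = 0.11
R3: ¬slow=1−0.11=0.89, dry=0.61; AND[min(a, b)] → w = 0.61
R4: slow=0.11, wet=0.24; AND[min(a, b)] → w = 0.11
Rules with consequent 'minimal': {R1, R2} → strengths 0.61, 0.11
Aggregate via t-conorm [max(a, b)]: 0.61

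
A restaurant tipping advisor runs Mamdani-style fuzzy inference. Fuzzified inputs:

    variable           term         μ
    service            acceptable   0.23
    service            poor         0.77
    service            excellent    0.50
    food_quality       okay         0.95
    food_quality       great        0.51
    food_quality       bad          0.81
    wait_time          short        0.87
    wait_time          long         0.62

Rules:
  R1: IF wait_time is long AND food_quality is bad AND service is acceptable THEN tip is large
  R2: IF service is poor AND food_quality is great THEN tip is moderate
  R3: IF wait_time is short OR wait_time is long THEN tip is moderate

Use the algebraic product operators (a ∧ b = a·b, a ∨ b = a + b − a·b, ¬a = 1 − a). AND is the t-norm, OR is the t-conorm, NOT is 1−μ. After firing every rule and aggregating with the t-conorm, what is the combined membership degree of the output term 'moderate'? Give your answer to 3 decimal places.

R1: long=0.62, bad=0.81, acceptable=0.23; AND[a·b] → w = 0.1155
R2: poor=0.77, great=0.51; AND[a·b] → w = 0.3927
R3: short=0.87, long=0.62; OR[a + b − a·b] → w = 0.9506
Rules with consequent 'moderate': {R2, R3} → strengths 0.3927, 0.9506
Aggregate via t-conorm [a + b − a·b]: 0.9700

0.970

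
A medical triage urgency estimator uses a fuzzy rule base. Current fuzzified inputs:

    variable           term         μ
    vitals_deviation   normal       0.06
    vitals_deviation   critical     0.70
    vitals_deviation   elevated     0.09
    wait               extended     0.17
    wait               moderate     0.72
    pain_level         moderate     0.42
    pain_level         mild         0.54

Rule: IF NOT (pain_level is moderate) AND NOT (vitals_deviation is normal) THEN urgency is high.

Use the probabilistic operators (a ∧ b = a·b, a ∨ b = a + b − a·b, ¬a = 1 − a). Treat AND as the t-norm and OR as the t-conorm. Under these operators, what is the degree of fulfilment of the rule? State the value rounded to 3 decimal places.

firing strength: ¬moderate=1−0.42=0.58, ¬normal=1−0.06=0.94; AND[a·b] → w = 0.5452

0.545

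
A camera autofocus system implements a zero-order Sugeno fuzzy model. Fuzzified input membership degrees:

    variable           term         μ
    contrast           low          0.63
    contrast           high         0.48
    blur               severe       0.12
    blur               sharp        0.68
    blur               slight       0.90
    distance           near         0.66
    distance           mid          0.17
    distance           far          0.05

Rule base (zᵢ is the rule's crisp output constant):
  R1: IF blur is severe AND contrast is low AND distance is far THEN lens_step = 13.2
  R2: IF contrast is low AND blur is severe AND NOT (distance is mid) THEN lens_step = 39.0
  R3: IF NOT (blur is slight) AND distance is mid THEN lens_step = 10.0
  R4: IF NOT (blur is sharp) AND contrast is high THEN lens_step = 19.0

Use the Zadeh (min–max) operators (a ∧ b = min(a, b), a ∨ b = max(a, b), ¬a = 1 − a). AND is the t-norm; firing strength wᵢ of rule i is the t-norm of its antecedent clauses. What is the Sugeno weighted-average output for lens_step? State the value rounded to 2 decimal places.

21.05

R1 (z=13.2): severe=0.12, low=0.63, far=0.05; AND[min(a, b)] → w = 0.05
R2 (z=39.0): low=0.63, severe=0.12, ¬mid=1−0.17=0.83; AND[min(a, b)] → w = 0.12
R3 (z=10.0): ¬slight=1−0.90=0.10, mid=0.17; AND[min(a, b)] → w = 0.10
R4 (z=19.0): ¬sharp=1−0.68=0.32, high=0.48; AND[min(a, b)] → w = 0.32
Weighted average = (0.05·13.2 + 0.12·39.0 + 0.10·10.0 + 0.32·19.0) / (0.05 + 0.12 + 0.10 + 0.32)
  = 12.4200 / 0.5900 = 21.05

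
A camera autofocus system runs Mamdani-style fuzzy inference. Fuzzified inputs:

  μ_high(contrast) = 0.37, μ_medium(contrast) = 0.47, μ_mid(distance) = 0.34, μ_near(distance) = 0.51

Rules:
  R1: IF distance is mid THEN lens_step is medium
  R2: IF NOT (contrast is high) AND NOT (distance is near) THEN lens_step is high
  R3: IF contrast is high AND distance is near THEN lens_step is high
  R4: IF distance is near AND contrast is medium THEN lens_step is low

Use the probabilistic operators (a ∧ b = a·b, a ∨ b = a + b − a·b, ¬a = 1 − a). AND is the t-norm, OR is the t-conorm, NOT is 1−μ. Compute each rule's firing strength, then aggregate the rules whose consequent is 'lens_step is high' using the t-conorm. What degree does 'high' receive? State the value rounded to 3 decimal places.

0.439

R1: mid=0.34 → w = 0.3400
R2: ¬high=1−0.37=0.63, ¬near=1−0.51=0.49; AND[a·b] → w = 0.3087
R3: high=0.37, near=0.51; AND[a·b] → w = 0.1887
R4: near=0.51, medium=0.47; AND[a·b] → w = 0.2397
Rules with consequent 'high': {R2, R3} → strengths 0.3087, 0.1887
Aggregate via t-conorm [a + b − a·b]: 0.4391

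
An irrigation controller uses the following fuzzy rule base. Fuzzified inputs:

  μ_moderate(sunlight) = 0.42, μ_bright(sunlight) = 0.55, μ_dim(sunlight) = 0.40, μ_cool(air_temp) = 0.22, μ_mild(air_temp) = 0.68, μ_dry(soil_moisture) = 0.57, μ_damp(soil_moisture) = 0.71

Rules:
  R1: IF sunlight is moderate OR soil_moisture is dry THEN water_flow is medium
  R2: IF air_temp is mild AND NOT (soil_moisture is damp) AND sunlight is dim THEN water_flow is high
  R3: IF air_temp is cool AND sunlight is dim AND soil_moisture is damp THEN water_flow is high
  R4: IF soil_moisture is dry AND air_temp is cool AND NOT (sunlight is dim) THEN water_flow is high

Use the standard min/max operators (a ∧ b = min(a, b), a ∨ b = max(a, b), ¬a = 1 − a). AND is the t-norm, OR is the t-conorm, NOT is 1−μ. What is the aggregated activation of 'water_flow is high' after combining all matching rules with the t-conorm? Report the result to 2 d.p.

R1: moderate=0.42, dry=0.57; OR[max(a, b)] → w = 0.57
R2: mild=0.68, ¬damp=1−0.71=0.29, dim=0.40; AND[min(a, b)] → w = 0.29
R3: cool=0.22, dim=0.40, damp=0.71; AND[min(a, b)] → w = 0.22
R4: dry=0.57, cool=0.22, ¬dim=1−0.40=0.60; AND[min(a, b)] → w = 0.22
Rules with consequent 'high': {R2, R3, R4} → strengths 0.29, 0.22, 0.22
Aggregate via t-conorm [max(a, b)]: 0.29

0.29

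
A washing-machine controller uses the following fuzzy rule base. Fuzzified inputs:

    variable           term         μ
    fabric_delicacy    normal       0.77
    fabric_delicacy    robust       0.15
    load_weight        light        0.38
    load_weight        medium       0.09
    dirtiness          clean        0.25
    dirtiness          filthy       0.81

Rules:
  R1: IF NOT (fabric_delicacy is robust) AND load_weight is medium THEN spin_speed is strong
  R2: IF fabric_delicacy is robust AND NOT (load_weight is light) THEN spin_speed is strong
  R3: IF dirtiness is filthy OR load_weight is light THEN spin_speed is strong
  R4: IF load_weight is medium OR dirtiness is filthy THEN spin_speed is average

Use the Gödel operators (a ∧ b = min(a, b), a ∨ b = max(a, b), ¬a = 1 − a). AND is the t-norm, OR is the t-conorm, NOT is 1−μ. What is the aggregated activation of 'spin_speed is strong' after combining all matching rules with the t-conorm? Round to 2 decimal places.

0.81

R1: ¬robust=1−0.15=0.85, medium=0.09; AND[min(a, b)] → w = 0.09
R2: robust=0.15, ¬light=1−0.38=0.62; AND[min(a, b)] → w = 0.15
R3: filthy=0.81, light=0.38; OR[max(a, b)] → w = 0.81
R4: medium=0.09, filthy=0.81; OR[max(a, b)] → w = 0.81
Rules with consequent 'strong': {R1, R2, R3} → strengths 0.09, 0.15, 0.81
Aggregate via t-conorm [max(a, b)]: 0.81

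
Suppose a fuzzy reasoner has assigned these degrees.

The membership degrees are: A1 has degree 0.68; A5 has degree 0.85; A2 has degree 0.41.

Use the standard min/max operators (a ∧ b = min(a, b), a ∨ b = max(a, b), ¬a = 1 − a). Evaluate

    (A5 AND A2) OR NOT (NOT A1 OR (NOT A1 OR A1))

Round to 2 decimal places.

A5 AND A2 = min(a, b) on (0.85, 0.41) = 0.41
NOT A1 = 1 − 0.68 = 0.32
NOT A1 = 1 − 0.68 = 0.32
NOT A1 OR A1 = max(a, b) on (0.32, 0.68) = 0.68
NOT A1 OR (NOT A1 OR A1) = max(a, b) on (0.32, 0.68) = 0.68
NOT (NOT A1 OR (NOT A1 OR A1)) = 1 − 0.68 = 0.32
(A5 AND A2) OR NOT (NOT A1 OR (NOT A1 OR A1)) = max(a, b) on (0.41, 0.32) = 0.41

0.41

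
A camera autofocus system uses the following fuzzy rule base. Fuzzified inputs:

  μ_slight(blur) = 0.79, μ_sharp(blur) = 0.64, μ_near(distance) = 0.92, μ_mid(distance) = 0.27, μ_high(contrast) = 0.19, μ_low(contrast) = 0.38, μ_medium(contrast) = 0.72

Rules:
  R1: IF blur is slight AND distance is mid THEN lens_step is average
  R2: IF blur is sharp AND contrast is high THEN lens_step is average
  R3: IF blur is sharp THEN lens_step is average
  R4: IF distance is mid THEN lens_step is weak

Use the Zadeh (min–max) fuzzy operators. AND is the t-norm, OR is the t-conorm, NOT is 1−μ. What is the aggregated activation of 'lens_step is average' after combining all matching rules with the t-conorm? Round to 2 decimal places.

0.64

R1: slight=0.79, mid=0.27; AND[min(a, b)] → w = 0.27
R2: sharp=0.64, high=0.19; AND[min(a, b)] → w = 0.19
R3: sharp=0.64 → w = 0.64
R4: mid=0.27 → w = 0.27
Rules with consequent 'average': {R1, R2, R3} → strengths 0.27, 0.19, 0.64
Aggregate via t-conorm [max(a, b)]: 0.64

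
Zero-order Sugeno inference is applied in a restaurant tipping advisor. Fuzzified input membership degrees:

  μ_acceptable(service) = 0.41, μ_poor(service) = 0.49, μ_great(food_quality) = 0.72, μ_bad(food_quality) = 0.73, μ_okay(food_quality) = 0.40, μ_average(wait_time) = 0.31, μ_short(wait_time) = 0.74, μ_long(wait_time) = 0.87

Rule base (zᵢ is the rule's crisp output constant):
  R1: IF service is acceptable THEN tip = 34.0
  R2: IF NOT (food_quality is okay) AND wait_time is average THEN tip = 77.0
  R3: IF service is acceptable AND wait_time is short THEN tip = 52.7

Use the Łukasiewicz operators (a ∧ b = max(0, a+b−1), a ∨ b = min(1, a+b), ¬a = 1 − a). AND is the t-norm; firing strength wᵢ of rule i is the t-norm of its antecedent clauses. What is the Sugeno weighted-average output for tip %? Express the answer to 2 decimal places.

R1 (z=34.0): acceptable=0.41 → w = 0.41
R2 (z=77.0): ¬okay=1−0.40=0.60, average=0.31; AND[max(0, a+b−1)] → w = 0.00
R3 (z=52.7): acceptable=0.41, short=0.74; AND[max(0, a+b−1)] → w = 0.15
Weighted average = (0.41·34.0 + 0.00·77.0 + 0.15·52.7) / (0.41 + 0.00 + 0.15)
  = 21.8450 / 0.5600 = 39.01

39.01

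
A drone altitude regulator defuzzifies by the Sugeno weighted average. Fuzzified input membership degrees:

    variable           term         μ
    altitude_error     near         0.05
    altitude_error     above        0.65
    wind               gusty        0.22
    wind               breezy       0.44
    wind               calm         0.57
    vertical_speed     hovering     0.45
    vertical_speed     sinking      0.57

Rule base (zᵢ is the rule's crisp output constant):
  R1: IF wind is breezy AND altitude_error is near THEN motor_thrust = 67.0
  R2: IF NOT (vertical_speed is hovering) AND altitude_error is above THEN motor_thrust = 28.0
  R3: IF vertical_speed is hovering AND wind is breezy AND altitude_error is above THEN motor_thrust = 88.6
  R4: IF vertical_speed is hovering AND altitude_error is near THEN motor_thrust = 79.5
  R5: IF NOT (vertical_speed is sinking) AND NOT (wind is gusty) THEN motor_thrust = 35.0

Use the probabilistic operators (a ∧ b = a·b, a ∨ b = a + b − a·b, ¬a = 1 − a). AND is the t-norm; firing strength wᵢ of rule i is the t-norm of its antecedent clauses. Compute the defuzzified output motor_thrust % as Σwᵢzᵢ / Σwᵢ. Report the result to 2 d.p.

R1 (z=67.0): breezy=0.44, near=0.05; AND[a·b] → w = 0.0220
R2 (z=28.0): ¬hovering=1−0.45=0.55, above=0.65; AND[a·b] → w = 0.3575
R3 (z=88.6): hovering=0.45, breezy=0.44, above=0.65; AND[a·b] → w = 0.1287
R4 (z=79.5): hovering=0.45, near=0.05; AND[a·b] → w = 0.0225
R5 (z=35.0): ¬sinking=1−0.57=0.43, ¬gusty=1−0.22=0.78; AND[a·b] → w = 0.3354
Weighted average = (0.0220·67.0 + 0.3575·28.0 + 0.1287·88.6 + 0.0225·79.5 + 0.3354·35.0) / (0.0220 + 0.3575 + 0.1287 + 0.0225 + 0.3354)
  = 36.4146 / 0.8661 = 42.04

42.04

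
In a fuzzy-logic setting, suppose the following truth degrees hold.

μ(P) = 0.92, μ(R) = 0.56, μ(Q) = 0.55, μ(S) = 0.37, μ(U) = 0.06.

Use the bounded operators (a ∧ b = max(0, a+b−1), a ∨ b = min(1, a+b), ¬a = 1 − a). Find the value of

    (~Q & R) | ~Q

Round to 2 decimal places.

~Q = 1 − 0.55 = 0.45
~Q & R = max(0, a+b−1) on (0.45, 0.56) = 0.01
~Q = 1 − 0.55 = 0.45
(~Q & R) | ~Q = min(1, a+b) on (0.01, 0.45) = 0.46

0.46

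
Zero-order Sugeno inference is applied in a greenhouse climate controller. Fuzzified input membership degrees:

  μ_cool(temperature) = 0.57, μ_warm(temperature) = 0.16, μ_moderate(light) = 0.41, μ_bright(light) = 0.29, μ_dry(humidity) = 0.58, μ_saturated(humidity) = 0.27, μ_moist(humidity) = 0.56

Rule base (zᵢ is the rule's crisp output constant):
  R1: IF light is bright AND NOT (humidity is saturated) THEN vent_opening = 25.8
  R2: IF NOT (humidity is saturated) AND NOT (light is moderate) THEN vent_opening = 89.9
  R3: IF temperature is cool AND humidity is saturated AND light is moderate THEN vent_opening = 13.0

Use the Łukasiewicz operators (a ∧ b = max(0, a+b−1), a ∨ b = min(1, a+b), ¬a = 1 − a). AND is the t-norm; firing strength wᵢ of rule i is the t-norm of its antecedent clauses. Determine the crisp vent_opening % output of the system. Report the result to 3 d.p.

86.129

R1 (z=25.8): bright=0.29, ¬saturated=1−0.27=0.73; AND[max(0, a+b−1)] → w = 0.02
R2 (z=89.9): ¬saturated=1−0.27=0.73, ¬moderate=1−0.41=0.59; AND[max(0, a+b−1)] → w = 0.32
R3 (z=13.0): cool=0.57, saturated=0.27, moderate=0.41; AND[max(0, a+b−1)] → w = 0.00
Weighted average = (0.02·25.8 + 0.32·89.9 + 0.00·13.0) / (0.02 + 0.32 + 0.00)
  = 29.2840 / 0.3400 = 86.129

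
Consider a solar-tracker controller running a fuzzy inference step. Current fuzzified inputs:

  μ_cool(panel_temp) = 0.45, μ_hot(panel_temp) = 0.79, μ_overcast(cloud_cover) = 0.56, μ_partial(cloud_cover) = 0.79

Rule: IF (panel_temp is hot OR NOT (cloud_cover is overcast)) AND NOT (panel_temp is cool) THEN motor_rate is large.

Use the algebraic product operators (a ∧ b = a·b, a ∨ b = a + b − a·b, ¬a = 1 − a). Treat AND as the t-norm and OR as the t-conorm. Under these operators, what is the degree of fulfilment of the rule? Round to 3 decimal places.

0.485

firing strength: (hot=0.79 OR ¬overcast=1−0.56=0.44) = 0.8824; AND[a·b] with ¬cool=1−0.45=0.55 → w = 0.4853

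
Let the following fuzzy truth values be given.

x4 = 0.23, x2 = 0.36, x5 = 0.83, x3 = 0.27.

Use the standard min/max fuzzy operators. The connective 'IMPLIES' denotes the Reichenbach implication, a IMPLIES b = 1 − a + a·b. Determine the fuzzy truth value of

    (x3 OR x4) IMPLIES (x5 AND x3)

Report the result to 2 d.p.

0.80

x3 OR x4 = max(a, b) on (0.27, 0.23) = 0.27
x5 AND x3 = min(a, b) on (0.83, 0.27) = 0.27
(x3 OR x4) IMPLIES (x5 AND x3)  [Reichenbach: 1 − a + a·b] with a=0.27, b=0.27 → 0.80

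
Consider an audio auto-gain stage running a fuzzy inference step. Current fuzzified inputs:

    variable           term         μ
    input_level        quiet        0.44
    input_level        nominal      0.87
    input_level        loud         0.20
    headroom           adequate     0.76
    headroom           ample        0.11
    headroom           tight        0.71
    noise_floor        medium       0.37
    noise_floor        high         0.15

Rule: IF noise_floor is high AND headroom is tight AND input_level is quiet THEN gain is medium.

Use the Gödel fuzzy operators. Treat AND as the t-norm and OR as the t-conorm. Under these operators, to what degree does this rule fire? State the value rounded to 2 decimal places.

0.15

firing strength: high=0.15, tight=0.71, quiet=0.44; AND[min(a, b)] → w = 0.15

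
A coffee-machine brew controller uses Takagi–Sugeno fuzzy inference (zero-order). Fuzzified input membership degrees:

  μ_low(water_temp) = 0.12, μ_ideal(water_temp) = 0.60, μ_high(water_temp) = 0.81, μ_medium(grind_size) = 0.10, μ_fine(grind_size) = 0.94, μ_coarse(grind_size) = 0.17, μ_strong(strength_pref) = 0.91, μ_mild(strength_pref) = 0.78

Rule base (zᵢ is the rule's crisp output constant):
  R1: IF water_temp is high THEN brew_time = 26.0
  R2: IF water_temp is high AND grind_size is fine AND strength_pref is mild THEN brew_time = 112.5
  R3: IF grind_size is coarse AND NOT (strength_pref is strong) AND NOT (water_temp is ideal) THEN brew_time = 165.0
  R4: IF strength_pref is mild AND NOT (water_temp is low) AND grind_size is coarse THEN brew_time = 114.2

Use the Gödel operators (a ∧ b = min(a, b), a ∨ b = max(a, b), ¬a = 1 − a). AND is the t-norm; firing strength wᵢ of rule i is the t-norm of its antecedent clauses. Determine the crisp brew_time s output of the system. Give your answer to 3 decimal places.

77.337

R1 (z=26.0): high=0.81 → w = 0.81
R2 (z=112.5): high=0.81, fine=0.94, mild=0.78; AND[min(a, b)] → w = 0.78
R3 (z=165.0): coarse=0.17, ¬strong=1−0.91=0.09, ¬ideal=1−0.60=0.40; AND[min(a, b)] → w = 0.09
R4 (z=114.2): mild=0.78, ¬low=1−0.12=0.88, coarse=0.17; AND[min(a, b)] → w = 0.17
Weighted average = (0.81·26.0 + 0.78·112.5 + 0.09·165.0 + 0.17·114.2) / (0.81 + 0.78 + 0.09 + 0.17)
  = 143.0740 / 1.8500 = 77.337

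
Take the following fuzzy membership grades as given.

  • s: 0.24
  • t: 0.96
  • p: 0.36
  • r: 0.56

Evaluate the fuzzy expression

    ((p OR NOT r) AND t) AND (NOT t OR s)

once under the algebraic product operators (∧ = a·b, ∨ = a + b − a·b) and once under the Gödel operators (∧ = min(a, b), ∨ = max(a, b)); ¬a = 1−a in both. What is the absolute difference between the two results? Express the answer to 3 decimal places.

Under algebraic product:
  NOT r = 1 − 0.5600 = 0.4400
  p OR NOT r = a + b − a·b on (0.3600, 0.4400) = 0.6416
  (p OR NOT r) AND t = a·b on (0.6416, 0.9600) = 0.6159
  NOT t = 1 − 0.9600 = 0.0400
  NOT t OR s = a + b − a·b on (0.0400, 0.2400) = 0.2704
  ((p OR NOT r) AND t) AND (NOT t OR s) = a·b on (0.6159, 0.2704) = 0.1665
  → value = 0.1665
Under Gödel:
  NOT r = 1 − 0.56 = 0.44
  p OR NOT r = max(a, b) on (0.36, 0.44) = 0.44
  (p OR NOT r) AND t = min(a, b) on (0.44, 0.96) = 0.44
  NOT t = 1 − 0.96 = 0.04
  NOT t OR s = max(a, b) on (0.04, 0.24) = 0.24
  ((p OR NOT r) AND t) AND (NOT t OR s) = min(a, b) on (0.44, 0.24) = 0.24
  → value = 0.2400
|0.1665 − 0.2400| = 0.073

0.073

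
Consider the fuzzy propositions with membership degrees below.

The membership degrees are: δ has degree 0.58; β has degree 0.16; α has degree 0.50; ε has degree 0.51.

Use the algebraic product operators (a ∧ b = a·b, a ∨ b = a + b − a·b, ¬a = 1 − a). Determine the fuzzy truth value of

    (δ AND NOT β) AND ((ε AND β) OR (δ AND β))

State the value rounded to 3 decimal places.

NOT β = 1 − 0.1600 = 0.8400
δ AND NOT β = a·b on (0.5800, 0.8400) = 0.4872
ε AND β = a·b on (0.5100, 0.1600) = 0.0816
δ AND β = a·b on (0.5800, 0.1600) = 0.0928
(ε AND β) OR (δ AND β) = a + b − a·b on (0.0816, 0.0928) = 0.1668
(δ AND NOT β) AND ((ε AND β) OR (δ AND β)) = a·b on (0.4872, 0.1668) = 0.0813

0.081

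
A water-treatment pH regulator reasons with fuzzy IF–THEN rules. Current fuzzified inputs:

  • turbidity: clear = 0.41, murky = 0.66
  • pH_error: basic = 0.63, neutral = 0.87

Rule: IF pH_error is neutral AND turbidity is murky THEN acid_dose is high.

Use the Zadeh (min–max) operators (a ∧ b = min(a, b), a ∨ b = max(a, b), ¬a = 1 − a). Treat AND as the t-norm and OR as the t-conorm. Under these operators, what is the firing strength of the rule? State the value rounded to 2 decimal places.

firing strength: neutral=0.87, murky=0.66; AND[min(a, b)] → w = 0.66

0.66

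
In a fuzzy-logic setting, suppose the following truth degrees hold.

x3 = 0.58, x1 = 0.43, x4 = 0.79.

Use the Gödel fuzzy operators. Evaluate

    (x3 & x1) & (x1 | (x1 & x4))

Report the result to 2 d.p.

0.43

x3 & x1 = min(a, b) on (0.58, 0.43) = 0.43
x1 & x4 = min(a, b) on (0.43, 0.79) = 0.43
x1 | (x1 & x4) = max(a, b) on (0.43, 0.43) = 0.43
(x3 & x1) & (x1 | (x1 & x4)) = min(a, b) on (0.43, 0.43) = 0.43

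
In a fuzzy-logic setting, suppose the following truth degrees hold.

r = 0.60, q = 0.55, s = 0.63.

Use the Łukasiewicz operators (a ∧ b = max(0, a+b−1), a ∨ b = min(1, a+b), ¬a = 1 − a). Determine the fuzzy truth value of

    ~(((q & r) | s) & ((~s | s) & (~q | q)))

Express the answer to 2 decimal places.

0.22

q & r = max(0, a+b−1) on (0.55, 0.60) = 0.15
(q & r) | s = min(1, a+b) on (0.15, 0.63) = 0.78
~s = 1 − 0.63 = 0.37
~s | s = min(1, a+b) on (0.37, 0.63) = 1.00
~q = 1 − 0.55 = 0.45
~q | q = min(1, a+b) on (0.45, 0.55) = 1.00
(~s | s) & (~q | q) = max(0, a+b−1) on (1.00, 1.00) = 1.00
((q & r) | s) & ((~s | s) & (~q | q)) = max(0, a+b−1) on (0.78, 1.00) = 0.78
~(((q & r) | s) & ((~s | s) & (~q | q))) = 1 − 0.78 = 0.22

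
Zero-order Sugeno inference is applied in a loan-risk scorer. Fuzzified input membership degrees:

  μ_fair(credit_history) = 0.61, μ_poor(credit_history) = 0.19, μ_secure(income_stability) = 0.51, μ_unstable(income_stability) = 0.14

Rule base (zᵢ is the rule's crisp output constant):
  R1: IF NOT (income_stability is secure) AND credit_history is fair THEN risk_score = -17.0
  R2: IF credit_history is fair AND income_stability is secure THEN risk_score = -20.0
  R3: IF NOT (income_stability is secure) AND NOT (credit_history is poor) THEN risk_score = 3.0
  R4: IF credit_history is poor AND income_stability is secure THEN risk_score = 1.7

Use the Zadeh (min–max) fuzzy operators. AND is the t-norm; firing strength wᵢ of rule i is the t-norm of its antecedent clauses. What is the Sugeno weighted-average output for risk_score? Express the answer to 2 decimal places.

-9.96

R1 (z=-17.0): ¬secure=1−0.51=0.49, fair=0.61; AND[min(a, b)] → w = 0.49
R2 (z=-20.0): fair=0.61, secure=0.51; AND[min(a, b)] → w = 0.51
R3 (z=3.0): ¬secure=1−0.51=0.49, ¬poor=1−0.19=0.81; AND[min(a, b)] → w = 0.49
R4 (z=1.7): poor=0.19, secure=0.51; AND[min(a, b)] → w = 0.19
Weighted average = (0.49·-17.0 + 0.51·-20.0 + 0.49·3.0 + 0.19·1.7) / (0.49 + 0.51 + 0.49 + 0.19)
  = -16.7370 / 1.6800 = -9.96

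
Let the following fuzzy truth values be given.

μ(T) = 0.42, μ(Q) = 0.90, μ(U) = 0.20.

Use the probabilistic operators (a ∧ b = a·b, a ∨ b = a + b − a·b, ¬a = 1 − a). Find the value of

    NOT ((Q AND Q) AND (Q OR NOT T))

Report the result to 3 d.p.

Q AND Q = a·b on (0.9000, 0.9000) = 0.8100
NOT T = 1 − 0.4200 = 0.5800
Q OR NOT T = a + b − a·b on (0.9000, 0.5800) = 0.9580
(Q AND Q) AND (Q OR NOT T) = a·b on (0.8100, 0.9580) = 0.7760
NOT ((Q AND Q) AND (Q OR NOT T)) = 1 − 0.7760 = 0.2240

0.224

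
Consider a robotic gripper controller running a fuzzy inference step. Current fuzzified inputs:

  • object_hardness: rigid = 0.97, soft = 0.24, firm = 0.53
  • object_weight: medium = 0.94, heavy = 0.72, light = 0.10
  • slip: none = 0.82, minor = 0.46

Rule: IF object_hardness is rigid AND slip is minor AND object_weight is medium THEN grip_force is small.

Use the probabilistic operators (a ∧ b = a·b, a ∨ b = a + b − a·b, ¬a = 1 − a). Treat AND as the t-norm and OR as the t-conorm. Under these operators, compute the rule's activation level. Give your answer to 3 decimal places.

0.419

firing strength: rigid=0.97, minor=0.46, medium=0.94; AND[a·b] → w = 0.4194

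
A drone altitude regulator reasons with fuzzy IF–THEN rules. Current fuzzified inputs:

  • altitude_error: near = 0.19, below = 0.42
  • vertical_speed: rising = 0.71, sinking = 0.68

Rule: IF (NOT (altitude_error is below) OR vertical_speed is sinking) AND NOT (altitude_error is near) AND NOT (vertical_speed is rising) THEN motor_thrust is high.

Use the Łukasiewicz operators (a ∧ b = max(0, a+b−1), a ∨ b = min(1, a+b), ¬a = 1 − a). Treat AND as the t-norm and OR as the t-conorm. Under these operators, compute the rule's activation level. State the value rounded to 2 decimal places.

0.10

firing strength: (¬below=1−0.42=0.58 OR sinking=0.68) = 1.00; AND[max(0, a+b−1)] with ¬near=1−0.19=0.81, ¬rising=1−0.71=0.29 → w = 0.10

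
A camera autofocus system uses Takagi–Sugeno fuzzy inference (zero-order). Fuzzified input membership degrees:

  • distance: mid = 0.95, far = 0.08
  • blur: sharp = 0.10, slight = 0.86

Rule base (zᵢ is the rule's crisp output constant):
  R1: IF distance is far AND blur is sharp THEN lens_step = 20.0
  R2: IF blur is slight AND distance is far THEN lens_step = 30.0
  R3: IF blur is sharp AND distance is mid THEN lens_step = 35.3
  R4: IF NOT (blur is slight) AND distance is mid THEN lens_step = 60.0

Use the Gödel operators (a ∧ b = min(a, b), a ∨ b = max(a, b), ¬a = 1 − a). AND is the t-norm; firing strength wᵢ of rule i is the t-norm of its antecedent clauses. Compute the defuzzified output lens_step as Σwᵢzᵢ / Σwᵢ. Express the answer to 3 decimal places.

R1 (z=20.0): far=0.08, sharp=0.10; AND[min(a, b)] → w = 0.08
R2 (z=30.0): slight=0.86, far=0.08; AND[min(a, b)] → w = 0.08
R3 (z=35.3): sharp=0.10, mid=0.95; AND[min(a, b)] → w = 0.10
R4 (z=60.0): ¬slight=1−0.86=0.14, mid=0.95; AND[min(a, b)] → w = 0.14
Weighted average = (0.08·20.0 + 0.08·30.0 + 0.10·35.3 + 0.14·60.0) / (0.08 + 0.08 + 0.10 + 0.14)
  = 15.9300 / 0.4000 = 39.825

39.825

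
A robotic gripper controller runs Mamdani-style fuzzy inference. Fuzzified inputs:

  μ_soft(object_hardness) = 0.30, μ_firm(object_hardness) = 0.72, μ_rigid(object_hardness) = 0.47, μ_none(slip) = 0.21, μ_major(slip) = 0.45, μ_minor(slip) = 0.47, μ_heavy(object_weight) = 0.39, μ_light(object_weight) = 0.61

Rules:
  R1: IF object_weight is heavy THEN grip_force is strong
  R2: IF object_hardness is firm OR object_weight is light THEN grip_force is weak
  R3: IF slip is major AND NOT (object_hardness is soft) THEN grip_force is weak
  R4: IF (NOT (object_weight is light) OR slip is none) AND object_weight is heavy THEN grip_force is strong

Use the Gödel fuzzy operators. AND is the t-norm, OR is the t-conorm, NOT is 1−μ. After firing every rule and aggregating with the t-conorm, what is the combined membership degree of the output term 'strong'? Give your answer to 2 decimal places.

0.39

R1: heavy=0.39 → w = 0.39
R2: firm=0.72, light=0.61; OR[max(a, b)] → w = 0.72
R3: major=0.45, ¬soft=1−0.30=0.70; AND[min(a, b)] → w = 0.45
R4: (¬light=1−0.61=0.39 OR none=0.21) = 0.39; AND[min(a, b)] with heavy=0.39 → w = 0.39
Rules with consequent 'strong': {R1, R4} → strengths 0.39, 0.39
Aggregate via t-conorm [max(a, b)]: 0.39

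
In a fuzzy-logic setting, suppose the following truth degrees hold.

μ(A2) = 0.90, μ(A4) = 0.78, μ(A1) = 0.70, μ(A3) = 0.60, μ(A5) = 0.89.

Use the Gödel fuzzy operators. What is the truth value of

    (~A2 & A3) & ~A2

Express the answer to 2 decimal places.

0.10

~A2 = 1 − 0.90 = 0.10
~A2 & A3 = min(a, b) on (0.10, 0.60) = 0.10
~A2 = 1 − 0.90 = 0.10
(~A2 & A3) & ~A2 = min(a, b) on (0.10, 0.10) = 0.10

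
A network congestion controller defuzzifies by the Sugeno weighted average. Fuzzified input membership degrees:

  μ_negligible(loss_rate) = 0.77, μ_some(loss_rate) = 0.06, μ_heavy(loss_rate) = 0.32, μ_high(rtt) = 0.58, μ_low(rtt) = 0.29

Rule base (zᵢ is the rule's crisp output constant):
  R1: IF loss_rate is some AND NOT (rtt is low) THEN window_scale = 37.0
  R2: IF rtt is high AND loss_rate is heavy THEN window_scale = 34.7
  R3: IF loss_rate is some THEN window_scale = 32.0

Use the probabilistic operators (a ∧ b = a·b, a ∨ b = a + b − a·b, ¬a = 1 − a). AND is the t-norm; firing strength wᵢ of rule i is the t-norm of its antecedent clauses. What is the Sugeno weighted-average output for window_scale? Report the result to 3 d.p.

R1 (z=37.0): some=0.06, ¬low=1−0.29=0.71; AND[a·b] → w = 0.0426
R2 (z=34.7): high=0.58, heavy=0.32; AND[a·b] → w = 0.1856
R3 (z=32.0): some=0.06 → w = 0.0600
Weighted average = (0.0426·37.0 + 0.1856·34.7 + 0.0600·32.0) / (0.0426 + 0.1856 + 0.0600)
  = 9.9365 / 0.2882 = 34.478

34.478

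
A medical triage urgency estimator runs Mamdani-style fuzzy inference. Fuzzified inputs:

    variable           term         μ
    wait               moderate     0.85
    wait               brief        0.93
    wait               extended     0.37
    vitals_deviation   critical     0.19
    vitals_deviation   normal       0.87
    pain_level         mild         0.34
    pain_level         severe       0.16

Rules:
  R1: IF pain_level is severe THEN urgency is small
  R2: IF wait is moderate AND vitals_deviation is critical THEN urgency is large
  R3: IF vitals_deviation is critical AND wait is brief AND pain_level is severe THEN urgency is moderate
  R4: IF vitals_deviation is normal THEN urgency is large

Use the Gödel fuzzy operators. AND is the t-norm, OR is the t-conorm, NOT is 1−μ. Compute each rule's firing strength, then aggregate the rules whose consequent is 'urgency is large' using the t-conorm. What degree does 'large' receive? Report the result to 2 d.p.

0.87

R1: severe=0.16 → w = 0.16
R2: moderate=0.85, critical=0.19; AND[min(a, b)] → w = 0.19
R3: critical=0.19, brief=0.93, severe=0.16; AND[min(a, b)] → w = 0.16
R4: normal=0.87 → w = 0.87
Rules with consequent 'large': {R2, R4} → strengths 0.19, 0.87
Aggregate via t-conorm [max(a, b)]: 0.87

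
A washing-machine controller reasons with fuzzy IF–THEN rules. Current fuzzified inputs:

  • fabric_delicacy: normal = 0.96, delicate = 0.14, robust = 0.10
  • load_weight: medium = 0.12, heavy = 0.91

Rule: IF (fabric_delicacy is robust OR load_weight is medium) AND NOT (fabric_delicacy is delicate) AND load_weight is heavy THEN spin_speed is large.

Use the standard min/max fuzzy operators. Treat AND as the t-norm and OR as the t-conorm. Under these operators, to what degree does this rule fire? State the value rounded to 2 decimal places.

firing strength: (robust=0.10 OR medium=0.12) = 0.12; AND[min(a, b)] with ¬delicate=1−0.14=0.86, heavy=0.91 → w = 0.12

0.12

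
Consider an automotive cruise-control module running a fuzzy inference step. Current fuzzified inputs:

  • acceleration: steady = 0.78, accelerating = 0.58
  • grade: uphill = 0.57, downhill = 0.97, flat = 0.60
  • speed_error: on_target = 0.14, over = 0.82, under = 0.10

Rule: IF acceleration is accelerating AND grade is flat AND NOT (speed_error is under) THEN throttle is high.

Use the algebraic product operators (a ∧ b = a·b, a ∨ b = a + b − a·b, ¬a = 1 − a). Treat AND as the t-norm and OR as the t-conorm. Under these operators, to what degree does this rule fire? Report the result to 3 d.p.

firing strength: accelerating=0.58, flat=0.60, ¬under=1−0.10=0.90; AND[a·b] → w = 0.3132

0.313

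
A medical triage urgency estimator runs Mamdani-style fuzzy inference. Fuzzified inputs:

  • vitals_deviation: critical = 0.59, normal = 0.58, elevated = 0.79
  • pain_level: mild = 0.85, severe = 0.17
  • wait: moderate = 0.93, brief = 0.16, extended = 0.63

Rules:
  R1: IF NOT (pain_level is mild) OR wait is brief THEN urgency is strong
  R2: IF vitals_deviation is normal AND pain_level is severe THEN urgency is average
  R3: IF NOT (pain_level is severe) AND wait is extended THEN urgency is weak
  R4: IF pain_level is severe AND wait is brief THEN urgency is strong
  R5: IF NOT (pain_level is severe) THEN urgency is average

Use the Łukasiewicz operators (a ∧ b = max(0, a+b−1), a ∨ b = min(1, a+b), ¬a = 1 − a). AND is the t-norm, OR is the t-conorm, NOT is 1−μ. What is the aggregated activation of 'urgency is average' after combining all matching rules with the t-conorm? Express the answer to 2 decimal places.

0.83

R1: ¬mild=1−0.85=0.15, brief=0.16; OR[min(1, a+b)] → w = 0.31
R2: normal=0.58, severe=0.17; AND[max(0, a+b−1)] → w = 0.00
R3: ¬severe=1−0.17=0.83, extended=0.63; AND[max(0, a+b−1)] → w = 0.46
R4: severe=0.17, brief=0.16; AND[max(0, a+b−1)] → w = 0.00
R5: ¬severe=1−0.17=0.83 → w = 0.83
Rules with consequent 'average': {R2, R5} → strengths 0.00, 0.83
Aggregate via t-conorm [min(1, a+b)]: 0.83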